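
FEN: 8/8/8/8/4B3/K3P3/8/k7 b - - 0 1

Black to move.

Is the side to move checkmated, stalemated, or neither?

stalemate

Black to move; black king on a1.
In check: no.
King squares — b1: attacked by Be4; a2: attacked by Ka3; b2: attacked by Ka3.
Legal moves for Black: none.
Not in check and no legal moves → stalemate.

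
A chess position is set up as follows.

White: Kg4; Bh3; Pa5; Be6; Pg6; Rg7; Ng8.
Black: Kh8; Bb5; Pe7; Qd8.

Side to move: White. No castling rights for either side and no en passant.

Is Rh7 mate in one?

After Rh7: black king on h8; in check: yes, from the white rook on h7.
King squares — g7: attacked by Rh7; h7: attacked by Pg6; g8: attacked by Be6.
Black has no legal moves → checkmate.

yes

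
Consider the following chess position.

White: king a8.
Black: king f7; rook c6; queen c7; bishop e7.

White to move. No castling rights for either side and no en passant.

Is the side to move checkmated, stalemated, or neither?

stalemate

White to move; white king on a8.
In check: no.
King squares — a7: attacked by Qc7; b7: attacked by Qc7; b8: attacked by Qc7.
Legal moves for White: none.
Not in check and no legal moves → stalemate.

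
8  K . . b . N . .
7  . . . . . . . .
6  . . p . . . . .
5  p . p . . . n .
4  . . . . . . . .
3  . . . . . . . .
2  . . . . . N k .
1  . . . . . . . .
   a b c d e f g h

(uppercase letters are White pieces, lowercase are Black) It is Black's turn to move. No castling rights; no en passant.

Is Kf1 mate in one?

no

After Kf1: white king on a8; in check: no.
White is not in check, so this cannot be checkmate.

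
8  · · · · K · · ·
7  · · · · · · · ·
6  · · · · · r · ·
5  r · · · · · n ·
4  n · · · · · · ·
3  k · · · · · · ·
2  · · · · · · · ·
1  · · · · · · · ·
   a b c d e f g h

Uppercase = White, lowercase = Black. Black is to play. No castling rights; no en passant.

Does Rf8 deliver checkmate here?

After Rf8: white king on e8; in check: yes, from the black rook on f8.
White has 3 legal replies: Kxf8, Ke7, Kd7.
In check but a legal move exists → not checkmate.

no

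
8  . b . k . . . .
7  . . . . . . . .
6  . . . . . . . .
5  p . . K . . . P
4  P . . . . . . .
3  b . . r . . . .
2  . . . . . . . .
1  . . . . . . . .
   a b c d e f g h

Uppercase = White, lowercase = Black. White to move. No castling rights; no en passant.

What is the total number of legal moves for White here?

4

White to move; king on d5.
In check: yes, from the black rook on d3.
Legal moves: Ke6, Kc6, Ke4, Kc4.
Count: 4.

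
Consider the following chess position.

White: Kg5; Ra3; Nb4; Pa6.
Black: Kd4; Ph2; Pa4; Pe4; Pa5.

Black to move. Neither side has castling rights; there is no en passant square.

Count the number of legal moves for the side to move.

9

Black to move; king on d4.
In check: no.
Legal moves: Ke5, Kc5, Kc4, axb4, e3, h1=Q, h1=R, h1=B, h1=N.
Count: 9.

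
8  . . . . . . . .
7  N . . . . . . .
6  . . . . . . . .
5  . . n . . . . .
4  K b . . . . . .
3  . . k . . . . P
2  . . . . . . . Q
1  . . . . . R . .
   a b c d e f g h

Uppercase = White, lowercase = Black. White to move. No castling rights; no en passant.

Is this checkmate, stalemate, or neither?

White to move; white king on a4.
In check: yes, from the black knight on c5.
Legal moves for White: Kb5.
White is in check but has 1 legal move → neither.

neither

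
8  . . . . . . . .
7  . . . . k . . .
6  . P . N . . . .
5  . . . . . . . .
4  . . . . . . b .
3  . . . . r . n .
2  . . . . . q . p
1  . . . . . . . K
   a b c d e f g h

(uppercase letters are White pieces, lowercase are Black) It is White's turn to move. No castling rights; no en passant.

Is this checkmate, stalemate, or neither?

checkmate

White to move; white king on h1.
In check: yes, from the black knight on g3.
King squares — g1: attacked by Qf2; g2: attacked by Qf2; h2: attacked by Qf2.
Legal moves for White: none.
In check with no legal moves → checkmate.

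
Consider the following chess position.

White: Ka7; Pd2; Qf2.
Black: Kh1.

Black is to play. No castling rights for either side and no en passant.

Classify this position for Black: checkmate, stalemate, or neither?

Black to move; black king on h1.
In check: no.
King squares — g1: attacked by Qf2; g2: attacked by Qf2; h2: attacked by Qf2.
Legal moves for Black: none.
Not in check and no legal moves → stalemate.

stalemate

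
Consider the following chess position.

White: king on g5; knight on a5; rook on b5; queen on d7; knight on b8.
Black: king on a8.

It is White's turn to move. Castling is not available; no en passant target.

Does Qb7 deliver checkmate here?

After Qb7: black king on a8; in check: yes, from the white queen on b7.
King squares — a7: attacked by Qb7; b7: attacked by Na5; b8: attacked by Qb7.
Black has no legal moves → checkmate.

yes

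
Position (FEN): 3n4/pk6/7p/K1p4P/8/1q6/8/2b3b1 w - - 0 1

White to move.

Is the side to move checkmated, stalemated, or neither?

stalemate

White to move; white king on a5.
In check: no.
King squares — a4: attacked by Qb3; b4: attacked by Qb3; b5: attacked by Qb3; a6: attacked by Kb7; b6: attacked by Qb3.
Legal moves for White: none.
Not in check and no legal moves → stalemate.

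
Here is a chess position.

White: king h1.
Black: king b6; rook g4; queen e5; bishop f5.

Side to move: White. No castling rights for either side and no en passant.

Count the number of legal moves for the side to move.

White to move; king on h1.
In check: no.
Legal moves: none.
Count: 0.

0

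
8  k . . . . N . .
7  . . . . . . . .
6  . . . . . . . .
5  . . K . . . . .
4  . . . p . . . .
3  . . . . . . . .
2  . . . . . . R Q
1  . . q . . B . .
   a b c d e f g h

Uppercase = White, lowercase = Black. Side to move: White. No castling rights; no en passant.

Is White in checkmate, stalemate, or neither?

neither

White to move; white king on c5.
In check: yes, from the black queen on c1.
King squares — b4: available; c4: attacked by Qc1; d4: available; b5: available; d5: available; b6: available; c6: attacked by Qc1; d6: available.
Legal moves for White: Kd6, Kb6, Kd5, Kb5, Kxd4, Kb4, Rc2, Bc4.
White is in check but has 8 legal moves → neither.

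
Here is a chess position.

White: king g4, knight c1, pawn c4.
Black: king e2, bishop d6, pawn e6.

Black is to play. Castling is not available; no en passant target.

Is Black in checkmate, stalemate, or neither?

neither

Black to move; black king on e2.
In check: yes, from the white knight on c1.
King squares — d1: available; e1: available; f1: available; d2: available; f2: available; d3: attacked by Nc1; e3: available; f3: attacked by Kg4.
Legal moves for Black: Ke3, Kf2, Kd2, Kf1, Ke1, Kd1.
Black is in check but has 6 legal moves → neither.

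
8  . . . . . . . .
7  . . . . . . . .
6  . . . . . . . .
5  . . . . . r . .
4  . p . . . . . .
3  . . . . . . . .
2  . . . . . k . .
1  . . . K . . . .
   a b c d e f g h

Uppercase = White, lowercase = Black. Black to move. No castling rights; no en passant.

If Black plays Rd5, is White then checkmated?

After Rd5: white king on d1; in check: yes, from the black rook on d5.
White has 2 legal replies: Kc2, Kc1.
In check but a legal move exists → not checkmate.

no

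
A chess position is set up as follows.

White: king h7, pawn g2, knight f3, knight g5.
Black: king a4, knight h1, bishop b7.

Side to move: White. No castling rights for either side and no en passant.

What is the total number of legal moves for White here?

White to move; king on h7.
In check: no.
Legal moves: Kh8, Kg8, Kg7, Kh6, Kg6, Nf7, Ne6, Ne4, Nh3, Ne5, Nh4, Nd4, Nh2, Nd2, Ng1, Ne1, g3, g4.
Count: 18.

18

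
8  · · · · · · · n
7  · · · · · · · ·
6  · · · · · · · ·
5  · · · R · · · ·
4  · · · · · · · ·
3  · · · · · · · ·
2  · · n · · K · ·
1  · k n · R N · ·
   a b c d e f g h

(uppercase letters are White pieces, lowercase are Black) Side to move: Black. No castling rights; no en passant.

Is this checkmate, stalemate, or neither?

neither

Black to move; black king on b1.
In check: no.
Legal moves for Black: Nf7, Ng6, Nd4, Nb4, Ne3, Na3, Nxe1, Na1, Kb2, Ka2, Ka1.
Black has 11 legal moves and is not in check → neither.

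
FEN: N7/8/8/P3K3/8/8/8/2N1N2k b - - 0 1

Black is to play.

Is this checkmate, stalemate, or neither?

neither

Black to move; black king on h1.
In check: no.
Legal moves for Black: Kh2, Kg1.
Black has 2 legal moves and is not in check → neither.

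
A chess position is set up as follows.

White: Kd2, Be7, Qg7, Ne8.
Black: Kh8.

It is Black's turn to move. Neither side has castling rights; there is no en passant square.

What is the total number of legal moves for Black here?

Black to move; king on h8.
In check: yes, from the white queen on g7.
Legal moves: none.
Count: 0.

0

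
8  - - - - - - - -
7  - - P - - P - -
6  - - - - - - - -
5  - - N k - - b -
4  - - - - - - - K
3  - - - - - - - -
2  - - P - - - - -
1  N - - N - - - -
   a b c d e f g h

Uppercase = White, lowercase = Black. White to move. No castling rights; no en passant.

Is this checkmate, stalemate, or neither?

neither

White to move; white king on h4.
In check: yes, from the black bishop on g5.
King squares — g3: available; h3: available; g4: available; g5: available; h5: available.
Legal moves for White: Kh5, Kxg5, Kg4, Kh3, Kg3.
White is in check but has 5 legal moves → neither.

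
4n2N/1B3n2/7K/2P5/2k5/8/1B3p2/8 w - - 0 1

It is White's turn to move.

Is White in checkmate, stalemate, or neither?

White to move; white king on h6.
In check: yes, from the black knight on f7.
King squares — g5: attacked by Nf7; h5: available; g6: available; g7: attacked by Ne8; h7: available.
Legal moves for White: Kh7, Kg6, Kh5, Nxf7.
White is in check but has 4 legal moves → neither.

neither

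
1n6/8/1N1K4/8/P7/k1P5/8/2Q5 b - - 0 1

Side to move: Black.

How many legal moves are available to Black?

Black to move; king on a3.
In check: yes, from the white queen on c1.
Legal moves: Kb3, Ka2.
Count: 2.

2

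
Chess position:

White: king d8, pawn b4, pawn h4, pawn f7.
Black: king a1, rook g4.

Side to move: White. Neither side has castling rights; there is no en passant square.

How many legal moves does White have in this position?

White to move; king on d8.
In check: no.
Legal moves: Ke8, Kc8, Ke7, Kd7, Kc7, f8=Q, f8=R, f8=B, f8=N, h5, b5.
Count: 11.

11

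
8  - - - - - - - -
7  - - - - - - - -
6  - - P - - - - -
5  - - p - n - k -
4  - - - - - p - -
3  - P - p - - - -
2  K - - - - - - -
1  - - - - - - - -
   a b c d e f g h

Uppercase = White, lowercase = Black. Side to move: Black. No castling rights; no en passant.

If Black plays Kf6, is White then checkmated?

no

After Kf6: white king on a2; in check: no.
White is not in check, so this cannot be checkmate.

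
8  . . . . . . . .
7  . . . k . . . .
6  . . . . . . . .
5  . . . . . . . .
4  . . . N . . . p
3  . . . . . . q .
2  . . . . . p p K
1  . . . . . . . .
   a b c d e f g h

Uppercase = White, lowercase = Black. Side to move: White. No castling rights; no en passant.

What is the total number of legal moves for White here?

0

White to move; king on h2.
In check: yes, from the black queen on g3.
Legal moves: none.
Count: 0.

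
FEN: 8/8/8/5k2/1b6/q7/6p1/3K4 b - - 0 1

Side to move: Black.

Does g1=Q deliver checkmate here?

After g1=Q: white king on d1; in check: yes, from the black queen on g1.
White has 2 legal replies: Ke2, Kc2.
In check but a legal move exists → not checkmate.

no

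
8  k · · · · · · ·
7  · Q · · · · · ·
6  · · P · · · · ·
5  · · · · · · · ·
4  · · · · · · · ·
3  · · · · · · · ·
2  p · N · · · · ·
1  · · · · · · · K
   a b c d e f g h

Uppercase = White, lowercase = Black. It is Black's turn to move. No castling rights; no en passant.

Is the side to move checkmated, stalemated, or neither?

Black to move; black king on a8.
In check: yes, from the white queen on b7.
King squares — a7: attacked by Qb7; b7: attacked by Pc6; b8: attacked by Qb7.
Legal moves for Black: none.
In check with no legal moves → checkmate.

checkmate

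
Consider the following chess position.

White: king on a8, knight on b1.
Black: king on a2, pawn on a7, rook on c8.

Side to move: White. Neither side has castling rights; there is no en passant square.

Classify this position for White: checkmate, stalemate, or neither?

White to move; white king on a8.
In check: yes, from the black rook on c8.
King squares — a7: available; b7: available; b8: attacked by Rc8.
Legal moves for White: Kb7, Kxa7.
White is in check but has 2 legal moves → neither.

neither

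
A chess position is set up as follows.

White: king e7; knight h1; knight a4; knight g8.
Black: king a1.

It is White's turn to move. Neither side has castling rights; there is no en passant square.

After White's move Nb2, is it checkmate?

After Nb2: black king on a1; in check: no.
Black is not in check, so this cannot be checkmate.

no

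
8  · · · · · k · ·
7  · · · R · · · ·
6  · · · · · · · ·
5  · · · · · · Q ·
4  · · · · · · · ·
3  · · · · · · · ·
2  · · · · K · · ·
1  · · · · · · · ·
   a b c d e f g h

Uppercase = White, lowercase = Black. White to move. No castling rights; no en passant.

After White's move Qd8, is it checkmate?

yes

After Qd8: black king on f8; in check: yes, from the white queen on d8.
King squares — e7: attacked by Rd7; f7: attacked by Rd7; g7: attacked by Rd7; e8: attacked by Qd8; g8: attacked by Qd8.
Black has no legal moves → checkmate.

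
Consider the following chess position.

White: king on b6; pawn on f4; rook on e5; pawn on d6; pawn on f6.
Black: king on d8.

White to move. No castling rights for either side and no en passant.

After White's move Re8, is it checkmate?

After Re8: black king on d8; in check: yes, from the white rook on e8.
Black has 2 legal replies: Kxe8, Kd7.
In check but a legal move exists → not checkmate.

no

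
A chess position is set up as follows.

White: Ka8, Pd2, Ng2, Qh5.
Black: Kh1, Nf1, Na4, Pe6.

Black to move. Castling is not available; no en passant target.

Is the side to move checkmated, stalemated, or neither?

Black to move; black king on h1.
In check: yes, from the white queen on h5.
King squares — g1: available; g2: available; h2: attacked by Qh5.
Legal moves for Black: Kxg2, Kg1, Nh2.
Black is in check but has 3 legal moves → neither.

neither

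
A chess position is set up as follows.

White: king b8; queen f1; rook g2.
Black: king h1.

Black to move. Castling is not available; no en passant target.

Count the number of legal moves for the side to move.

Black to move; king on h1.
In check: yes, from the white queen on f1.
Legal moves: none.
Count: 0.

0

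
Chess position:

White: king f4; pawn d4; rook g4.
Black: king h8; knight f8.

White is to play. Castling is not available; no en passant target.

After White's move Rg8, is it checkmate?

After Rg8: black king on h8; in check: yes, from the white rook on g8.
Black has 2 legal replies: Kxg8, Kh7.
In check but a legal move exists → not checkmate.

no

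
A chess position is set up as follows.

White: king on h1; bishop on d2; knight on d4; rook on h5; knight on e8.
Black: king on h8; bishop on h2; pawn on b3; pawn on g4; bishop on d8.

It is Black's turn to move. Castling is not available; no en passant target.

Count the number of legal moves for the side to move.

Black to move; king on h8.
In check: yes, from the white rook on h5.
Legal moves: Kg8.
Count: 1.

1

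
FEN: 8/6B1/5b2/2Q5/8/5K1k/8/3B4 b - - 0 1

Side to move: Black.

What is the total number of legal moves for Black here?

Black to move; king on h3.
In check: no.
Legal moves: Bd8, Bxg7, Be7, Bg5, Be5, Bh4, Bd4, Bc3, Bb2, Ba1, Kh4, Kh2.
Count: 12.

12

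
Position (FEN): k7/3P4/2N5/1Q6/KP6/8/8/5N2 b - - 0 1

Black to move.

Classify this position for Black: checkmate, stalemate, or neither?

Black to move; black king on a8.
In check: no.
King squares — a7: attacked by Nc6; b7: attacked by Qb5; b8: attacked by Qb5.
Legal moves for Black: none.
Not in check and no legal moves → stalemate.

stalemate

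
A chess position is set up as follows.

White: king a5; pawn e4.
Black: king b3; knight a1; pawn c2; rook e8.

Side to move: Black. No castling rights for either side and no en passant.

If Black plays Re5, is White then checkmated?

After Re5: white king on a5; in check: yes, from the black rook on e5.
White has 2 legal replies: Kb6, Ka6.
In check but a legal move exists → not checkmate.

no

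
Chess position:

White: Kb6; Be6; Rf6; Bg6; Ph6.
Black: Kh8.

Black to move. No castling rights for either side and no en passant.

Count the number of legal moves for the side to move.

Black to move; king on h8.
In check: no.
Legal moves: none.
Count: 0.

0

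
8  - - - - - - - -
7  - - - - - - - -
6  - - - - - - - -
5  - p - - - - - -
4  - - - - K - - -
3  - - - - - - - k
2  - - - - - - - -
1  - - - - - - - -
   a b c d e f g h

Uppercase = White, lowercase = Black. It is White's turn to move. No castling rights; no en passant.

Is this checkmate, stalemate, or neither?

White to move; white king on e4.
In check: no.
Legal moves for White: Kf5, Ke5, Kd5, Kf4, Kd4, Kf3, Ke3, Kd3.
White has 8 legal moves and is not in check → neither.

neither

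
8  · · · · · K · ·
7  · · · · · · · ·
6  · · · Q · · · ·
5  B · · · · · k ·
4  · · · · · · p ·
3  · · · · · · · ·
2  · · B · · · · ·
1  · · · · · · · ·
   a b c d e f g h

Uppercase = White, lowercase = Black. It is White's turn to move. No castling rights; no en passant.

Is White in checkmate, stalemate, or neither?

White to move; white king on f8.
In check: no.
Legal moves for White include: Kg8, Ke8, Kg7, Kf7, Ke7, Qd8+, Qb8, Qe7+, Qd7, Qc7, Qh6+, Qg6+, Qf6+, Qe6, Qc6, Qb6, Qa6, Qe5+, ... (list truncated; more exist).
White has legal moves and is not in check → neither.

neither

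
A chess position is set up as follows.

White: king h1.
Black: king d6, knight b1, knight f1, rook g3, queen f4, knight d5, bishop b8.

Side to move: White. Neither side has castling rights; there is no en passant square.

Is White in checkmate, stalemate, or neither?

White to move; white king on h1.
In check: no.
King squares — g1: attacked by Rg3; g2: attacked by Rg3; h2: attacked by Nf1.
Legal moves for White: none.
Not in check and no legal moves → stalemate.

stalemate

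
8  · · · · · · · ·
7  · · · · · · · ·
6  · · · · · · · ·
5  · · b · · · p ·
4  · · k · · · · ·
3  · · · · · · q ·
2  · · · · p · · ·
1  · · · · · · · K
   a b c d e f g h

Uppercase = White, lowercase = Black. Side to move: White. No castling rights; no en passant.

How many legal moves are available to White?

White to move; king on h1.
In check: no.
Legal moves: none.
Count: 0.

0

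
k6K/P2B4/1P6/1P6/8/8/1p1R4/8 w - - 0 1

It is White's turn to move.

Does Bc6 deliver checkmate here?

yes

After Bc6: black king on a8; in check: yes, from the white bishop on c6.
King squares — a7: attacked by Pb6; b7: attacked by Bc6; b8: attacked by Pa7.
Black has no legal moves → checkmate.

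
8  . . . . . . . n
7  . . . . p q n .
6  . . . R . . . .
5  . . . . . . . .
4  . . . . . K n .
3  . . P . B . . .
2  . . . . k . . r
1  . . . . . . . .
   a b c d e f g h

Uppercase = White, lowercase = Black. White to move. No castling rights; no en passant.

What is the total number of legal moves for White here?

White to move; king on f4.
In check: yes, from the black queen on f7.
Legal moves: Kg5, Kxg4, Ke4, Kg3, Rf6.
Count: 5.

5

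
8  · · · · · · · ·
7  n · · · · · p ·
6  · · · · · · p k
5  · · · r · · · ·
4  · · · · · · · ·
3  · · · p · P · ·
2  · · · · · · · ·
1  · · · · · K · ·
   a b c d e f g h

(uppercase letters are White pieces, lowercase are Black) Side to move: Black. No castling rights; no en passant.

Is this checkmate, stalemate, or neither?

neither

Black to move; black king on h6.
In check: no.
Legal moves for Black include: Nc8, Nc6, Nb5, Kh7, Kh5, Kg5, Rd8, Rd7, Rd6, Rh5, Rg5, Rf5, Re5, Rc5, Rb5, Ra5, Rd4, g5, ... (list truncated; more exist).
Black has legal moves and is not in check → neither.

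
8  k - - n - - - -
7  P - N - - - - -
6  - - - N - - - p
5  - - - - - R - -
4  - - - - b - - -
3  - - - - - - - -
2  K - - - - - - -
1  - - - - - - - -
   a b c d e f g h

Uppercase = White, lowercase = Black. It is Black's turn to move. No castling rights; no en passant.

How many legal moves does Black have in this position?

1

Black to move; king on a8.
In check: yes, from the white knight on c7.
Legal moves: Kxa7.
Count: 1.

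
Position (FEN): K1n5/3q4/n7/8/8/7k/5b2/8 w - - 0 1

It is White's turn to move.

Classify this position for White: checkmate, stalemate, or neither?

stalemate

White to move; white king on a8.
In check: no.
King squares — a7: attacked by Bf2; b7: attacked by Qd7; b8: attacked by Na6.
Legal moves for White: none.
Not in check and no legal moves → stalemate.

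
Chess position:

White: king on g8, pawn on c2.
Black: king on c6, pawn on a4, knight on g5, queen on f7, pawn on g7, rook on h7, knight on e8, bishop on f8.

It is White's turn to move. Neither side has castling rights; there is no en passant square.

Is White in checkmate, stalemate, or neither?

checkmate

White to move; white king on g8.
In check: yes, from the black queen on f7.
King squares — f7: attacked by Ng5; g7: attacked by Qf7; h7: attacked by Ng5; f8: attacked by Qf7; h8: attacked by Rh7.
Legal moves for White: none.
In check with no legal moves → checkmate.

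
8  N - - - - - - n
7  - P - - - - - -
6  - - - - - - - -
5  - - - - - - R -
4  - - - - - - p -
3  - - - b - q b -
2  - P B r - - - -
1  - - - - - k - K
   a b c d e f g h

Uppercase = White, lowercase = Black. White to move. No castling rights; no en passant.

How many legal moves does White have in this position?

White to move; king on h1.
In check: yes, from the black queen on f3.
Legal moves: none.
Count: 0.

0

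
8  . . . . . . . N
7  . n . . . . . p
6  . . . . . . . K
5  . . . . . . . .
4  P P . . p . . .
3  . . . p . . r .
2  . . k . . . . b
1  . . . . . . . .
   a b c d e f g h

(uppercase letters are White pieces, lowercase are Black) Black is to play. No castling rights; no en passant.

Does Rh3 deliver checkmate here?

no

After Rh3: white king on h6; in check: yes, from the black rook on h3.
White has 2 legal replies: Kg7, Kg5.
In check but a legal move exists → not checkmate.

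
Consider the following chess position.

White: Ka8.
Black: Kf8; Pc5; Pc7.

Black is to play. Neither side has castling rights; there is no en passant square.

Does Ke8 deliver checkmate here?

no

After Ke8: white king on a8; in check: no.
White is not in check, so this cannot be checkmate.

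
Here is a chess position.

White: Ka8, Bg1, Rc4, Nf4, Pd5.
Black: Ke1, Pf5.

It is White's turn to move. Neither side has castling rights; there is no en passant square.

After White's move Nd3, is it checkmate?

no

After Nd3: black king on e1; in check: yes, from the white knight on d3.
Black has 4 legal replies: Ke2, Kd2, Kf1, Kd1.
In check but a legal move exists → not checkmate.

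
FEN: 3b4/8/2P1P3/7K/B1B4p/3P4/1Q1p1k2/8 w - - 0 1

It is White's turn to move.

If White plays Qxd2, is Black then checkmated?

After Qxd2: black king on f2; in check: yes, from the white queen on d2.
Black has 4 legal replies: Kg3, Kf3, Kg1, Kf1.
In check but a legal move exists → not checkmate.

no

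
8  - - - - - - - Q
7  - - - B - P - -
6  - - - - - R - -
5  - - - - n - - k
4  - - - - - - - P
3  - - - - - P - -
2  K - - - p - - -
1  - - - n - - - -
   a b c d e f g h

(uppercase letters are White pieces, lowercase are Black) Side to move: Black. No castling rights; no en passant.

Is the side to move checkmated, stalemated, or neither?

Black to move; black king on h5.
In check: yes, from the white queen on h8.
King squares — g4: attacked by Pf3; h4: attacked by Qh8; g5: attacked by Ph4; g6: attacked by Rf6; h6: attacked by Rf6.
Legal moves for Black: none.
In check with no legal moves → checkmate.

checkmate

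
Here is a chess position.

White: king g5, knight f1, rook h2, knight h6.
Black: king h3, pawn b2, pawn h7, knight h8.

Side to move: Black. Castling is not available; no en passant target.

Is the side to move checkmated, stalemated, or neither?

checkmate

Black to move; black king on h3.
In check: yes, from the white rook on h2.
King squares — g2: attacked by Rh2; h2: attacked by Nf1; g3: attacked by Nf1; g4: attacked by Kg5; h4: attacked by Rh2.
Legal moves for Black: none.
In check with no legal moves → checkmate.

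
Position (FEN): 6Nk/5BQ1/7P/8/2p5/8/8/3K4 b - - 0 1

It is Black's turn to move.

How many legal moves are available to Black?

Black to move; king on h8.
In check: yes, from the white queen on g7.
Legal moves: none.
Count: 0.

0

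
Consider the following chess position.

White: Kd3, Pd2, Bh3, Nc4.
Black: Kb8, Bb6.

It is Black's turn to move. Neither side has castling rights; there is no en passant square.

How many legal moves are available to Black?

13

Black to move; king on b8.
In check: no.
Legal moves: Ka8, Kc7, Kb7, Ka7, Bd8, Bc7, Ba7, Bc5, Ba5, Bd4, Be3, Bf2, Bg1.
Count: 13.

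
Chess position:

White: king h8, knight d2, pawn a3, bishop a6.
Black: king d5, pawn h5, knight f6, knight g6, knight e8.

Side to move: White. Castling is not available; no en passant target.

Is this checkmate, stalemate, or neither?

checkmate

White to move; white king on h8.
In check: yes, from the black knight on g6.
King squares — g7: attacked by Ne8; h7: attacked by Nf6; g8: attacked by Nf6.
Legal moves for White: none.
In check with no legal moves → checkmate.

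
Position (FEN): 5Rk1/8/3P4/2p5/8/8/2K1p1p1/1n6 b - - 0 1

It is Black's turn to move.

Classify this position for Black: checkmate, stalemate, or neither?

neither

Black to move; black king on g8.
In check: yes, from the white rook on f8.
King squares — f7: attacked by Rf8; g7: available; h7: available; f8: available; h8: attacked by Rf8.
Legal moves for Black: Kxf8, Kh7, Kg7.
Black is in check but has 3 legal moves → neither.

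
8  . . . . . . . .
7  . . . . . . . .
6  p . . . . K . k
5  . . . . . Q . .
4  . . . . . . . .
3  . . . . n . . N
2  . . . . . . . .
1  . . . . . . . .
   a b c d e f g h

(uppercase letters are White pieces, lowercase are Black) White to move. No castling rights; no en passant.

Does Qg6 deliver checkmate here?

After Qg6: black king on h6; in check: yes, from the white queen on g6.
King squares — g5: attacked by Nh3; h5: attacked by Qg6; g6: attacked by Kf6; g7: attacked by Kf6; h7: attacked by Qg6.
Black has no legal moves → checkmate.

yes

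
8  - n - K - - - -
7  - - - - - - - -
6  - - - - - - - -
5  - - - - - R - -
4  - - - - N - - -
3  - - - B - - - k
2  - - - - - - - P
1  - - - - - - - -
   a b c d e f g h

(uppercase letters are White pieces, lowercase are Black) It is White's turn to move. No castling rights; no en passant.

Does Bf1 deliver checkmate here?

After Bf1: black king on h3; in check: yes, from the white bishop on f1.
Black has 3 legal replies: Kh4, Kg4, Kxh2.
In check but a legal move exists → not checkmate.

no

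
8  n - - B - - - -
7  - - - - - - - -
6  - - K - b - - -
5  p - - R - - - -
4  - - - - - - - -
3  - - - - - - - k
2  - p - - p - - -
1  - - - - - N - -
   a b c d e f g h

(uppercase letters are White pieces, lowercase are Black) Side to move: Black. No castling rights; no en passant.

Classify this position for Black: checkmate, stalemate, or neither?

neither

Black to move; black king on h3.
In check: no.
Legal moves for Black include: Nc7, Nb6, Bg8, Bc8, Bf7, Bd7+, Bf5, Bxd5+, Bg4, Kg4, Kg2, exf1=Q, exf1=R, exf1=B, exf1=N, a4, e1=Q, e1=R, ... (list truncated; more exist).
Black has legal moves and is not in check → neither.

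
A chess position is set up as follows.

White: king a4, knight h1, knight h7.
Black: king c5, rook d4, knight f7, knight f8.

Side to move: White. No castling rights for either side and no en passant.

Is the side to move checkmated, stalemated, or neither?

neither

White to move; white king on a4.
In check: yes, from the black rook on d4.
Legal moves for White: Ka5, Kb3, Ka3.
White is in check but has 3 legal moves → neither.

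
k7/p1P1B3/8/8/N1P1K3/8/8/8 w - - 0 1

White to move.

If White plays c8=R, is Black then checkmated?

After c8=R: black king on a8; in check: yes, from the white rook on c8.
Black has 1 legal reply: Kb7.
In check but a legal move exists → not checkmate.

no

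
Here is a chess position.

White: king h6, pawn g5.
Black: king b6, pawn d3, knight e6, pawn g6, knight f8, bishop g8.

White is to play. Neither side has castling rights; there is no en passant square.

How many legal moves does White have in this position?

White to move; king on h6.
In check: no.
Legal moves: none.
Count: 0.

0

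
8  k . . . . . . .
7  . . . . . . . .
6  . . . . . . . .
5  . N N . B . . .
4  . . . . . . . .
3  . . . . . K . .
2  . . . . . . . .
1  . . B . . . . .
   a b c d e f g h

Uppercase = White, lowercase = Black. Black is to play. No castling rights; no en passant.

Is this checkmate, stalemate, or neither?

stalemate

Black to move; black king on a8.
In check: no.
King squares — a7: attacked by Nb5; b7: attacked by Nc5; b8: attacked by Be5.
Legal moves for Black: none.
Not in check and no legal moves → stalemate.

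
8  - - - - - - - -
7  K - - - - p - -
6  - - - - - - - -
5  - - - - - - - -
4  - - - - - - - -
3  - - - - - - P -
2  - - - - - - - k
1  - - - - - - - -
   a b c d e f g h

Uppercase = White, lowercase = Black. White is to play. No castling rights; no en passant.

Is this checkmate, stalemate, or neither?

White to move; white king on a7.
In check: no.
Legal moves for White: Kb8, Ka8, Kb7, Kb6, Ka6, g4.
White has 6 legal moves and is not in check → neither.

neither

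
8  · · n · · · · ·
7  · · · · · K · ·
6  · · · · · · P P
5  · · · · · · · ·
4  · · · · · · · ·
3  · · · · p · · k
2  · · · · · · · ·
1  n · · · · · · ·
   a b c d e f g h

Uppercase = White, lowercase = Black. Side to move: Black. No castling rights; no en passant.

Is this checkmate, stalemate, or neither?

Black to move; black king on h3.
In check: no.
Legal moves for Black: Ne7, Na7, Nd6+, Nb6, Kh4, Kg4, Kg3, Kh2, Kg2, Nb3, Nc2, e2.
Black has 12 legal moves and is not in check → neither.

neither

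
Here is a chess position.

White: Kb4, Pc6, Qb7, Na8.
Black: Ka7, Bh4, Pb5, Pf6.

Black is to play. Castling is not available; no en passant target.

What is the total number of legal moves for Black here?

Black to move; king on a7.
In check: yes, from the white queen on b7.
Legal moves: none.
Count: 0.

0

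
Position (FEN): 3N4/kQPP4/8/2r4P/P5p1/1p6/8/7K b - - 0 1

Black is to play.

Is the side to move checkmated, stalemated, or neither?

checkmate

Black to move; black king on a7.
In check: yes, from the white queen on b7.
King squares — a6: attacked by Qb7; b6: attacked by Qb7; b7: attacked by Nd8; a8: attacked by Qb7; b8: attacked by Qb7.
Legal moves for Black: none.
In check with no legal moves → checkmate.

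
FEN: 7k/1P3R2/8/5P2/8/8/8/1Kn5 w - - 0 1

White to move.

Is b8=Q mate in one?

After b8=Q: black king on h8; in check: yes, from the white queen on b8.
King squares — g7: attacked by Rf7; h7: attacked by Rf7; g8: attacked by Qb8.
Black has no legal moves → checkmate.

yes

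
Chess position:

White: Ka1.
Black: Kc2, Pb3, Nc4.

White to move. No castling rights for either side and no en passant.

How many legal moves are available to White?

White to move; king on a1.
In check: no.
Legal moves: none.
Count: 0.

0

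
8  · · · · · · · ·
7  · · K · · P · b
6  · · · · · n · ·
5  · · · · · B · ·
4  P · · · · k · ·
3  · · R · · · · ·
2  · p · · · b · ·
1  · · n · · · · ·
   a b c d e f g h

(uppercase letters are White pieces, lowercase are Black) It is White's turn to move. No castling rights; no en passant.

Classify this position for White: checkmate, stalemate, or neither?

neither

White to move; white king on c7.
In check: no.
Legal moves for White include: Kd8, Kc8, Kb8, Kb7, Kd6, Kc6, Bc8, Bxh7, Bd7, Bg6, Be6, Bg4, Be4, Bh3, Bd3, Bc2, Bb1, Rc6, ... (list truncated; more exist).
White has legal moves and is not in check → neither.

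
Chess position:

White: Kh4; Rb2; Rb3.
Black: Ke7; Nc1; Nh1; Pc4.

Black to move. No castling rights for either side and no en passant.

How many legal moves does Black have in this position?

Black to move; king on e7.
In check: no.
Legal moves: Kf8, Ke8, Kd8, Kf7, Kd7, Kf6, Ke6, Kd6, Ng3, Nf2, Nd3, Nxb3, Ne2, Na2, cxb3, c3.
Count: 16.

16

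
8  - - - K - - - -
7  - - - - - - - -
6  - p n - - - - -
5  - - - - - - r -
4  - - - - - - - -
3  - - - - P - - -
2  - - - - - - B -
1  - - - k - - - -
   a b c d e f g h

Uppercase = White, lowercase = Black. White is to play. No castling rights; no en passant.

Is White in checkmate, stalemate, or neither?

neither

White to move; white king on d8.
In check: yes, from the black knight on c6.
Legal moves for White: Ke8, Kc8, Kd7, Kc7, Bxc6.
White is in check but has 5 legal moves → neither.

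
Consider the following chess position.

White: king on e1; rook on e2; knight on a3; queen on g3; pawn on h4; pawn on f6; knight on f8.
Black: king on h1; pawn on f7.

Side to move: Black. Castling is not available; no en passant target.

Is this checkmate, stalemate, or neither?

stalemate

Black to move; black king on h1.
In check: no.
King squares — g1: attacked by Qg3; g2: attacked by Re2; h2: attacked by Re2.
Legal moves for Black: none.
Not in check and no legal moves → stalemate.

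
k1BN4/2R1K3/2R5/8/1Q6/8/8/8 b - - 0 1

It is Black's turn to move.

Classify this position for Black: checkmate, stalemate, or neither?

Black to move; black king on a8.
In check: no.
King squares — a7: attacked by Rc7; b7: attacked by Qb4; b8: attacked by Qb4.
Legal moves for Black: none.
Not in check and no legal moves → stalemate.

stalemate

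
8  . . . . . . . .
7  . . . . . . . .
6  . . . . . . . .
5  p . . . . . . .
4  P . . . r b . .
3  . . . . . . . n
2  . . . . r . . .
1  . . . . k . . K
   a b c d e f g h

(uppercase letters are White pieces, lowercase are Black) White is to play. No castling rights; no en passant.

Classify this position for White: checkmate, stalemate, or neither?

stalemate

White to move; white king on h1.
In check: no.
King squares — g1: attacked by Nh3; g2: attacked by Re2; h2: attacked by Re2.
Legal moves for White: none.
Not in check and no legal moves → stalemate.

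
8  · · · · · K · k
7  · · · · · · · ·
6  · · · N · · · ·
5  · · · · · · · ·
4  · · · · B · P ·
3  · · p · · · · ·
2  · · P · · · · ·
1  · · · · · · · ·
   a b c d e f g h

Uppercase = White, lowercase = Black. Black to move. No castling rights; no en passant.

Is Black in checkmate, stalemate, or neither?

Black to move; black king on h8.
In check: no.
King squares — g7: attacked by Kf8; h7: attacked by Be4; g8: attacked by Kf8.
Legal moves for Black: none.
Not in check and no legal moves → stalemate.

stalemate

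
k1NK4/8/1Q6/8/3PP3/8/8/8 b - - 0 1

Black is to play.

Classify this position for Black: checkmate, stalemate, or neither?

Black to move; black king on a8.
In check: no.
King squares — a7: attacked by Qb6; b7: attacked by Qb6; b8: attacked by Qb6.
Legal moves for Black: none.
Not in check and no legal moves → stalemate.

stalemate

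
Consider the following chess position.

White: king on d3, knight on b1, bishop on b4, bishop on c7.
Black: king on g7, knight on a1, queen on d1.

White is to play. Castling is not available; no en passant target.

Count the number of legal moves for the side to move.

White to move; king on d3.
In check: yes, from the black queen on d1.
Legal moves: Ke4, Kc4, Ke3, Kc3, Bd2, Nd2.
Count: 6.

6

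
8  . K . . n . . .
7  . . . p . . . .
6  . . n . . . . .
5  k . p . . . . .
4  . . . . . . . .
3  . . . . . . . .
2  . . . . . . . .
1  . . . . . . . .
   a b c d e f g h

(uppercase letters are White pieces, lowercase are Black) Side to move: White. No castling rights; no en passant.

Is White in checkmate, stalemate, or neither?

neither

White to move; white king on b8.
In check: yes, from the black knight on c6.
Legal moves for White: Kc8, Ka8, Kb7.
White is in check but has 3 legal moves → neither.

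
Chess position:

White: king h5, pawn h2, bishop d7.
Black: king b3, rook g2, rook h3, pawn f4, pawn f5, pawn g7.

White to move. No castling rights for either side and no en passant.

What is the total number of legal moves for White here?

White to move; king on h5.
In check: yes, from the black rook on h3.
Legal moves: none.
Count: 0.

0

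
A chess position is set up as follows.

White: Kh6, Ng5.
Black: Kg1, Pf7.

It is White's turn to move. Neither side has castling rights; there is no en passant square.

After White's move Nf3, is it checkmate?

no

After Nf3: black king on g1; in check: yes, from the white knight on f3.
Black has 4 legal replies: Kg2, Kf2, Kh1, Kf1.
In check but a legal move exists → not checkmate.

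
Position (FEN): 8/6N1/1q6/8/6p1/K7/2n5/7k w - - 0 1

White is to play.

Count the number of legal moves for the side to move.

White to move; king on a3.
In check: yes, from the black knight on c2.
Legal moves: Ka4, Ka2.
Count: 2.

2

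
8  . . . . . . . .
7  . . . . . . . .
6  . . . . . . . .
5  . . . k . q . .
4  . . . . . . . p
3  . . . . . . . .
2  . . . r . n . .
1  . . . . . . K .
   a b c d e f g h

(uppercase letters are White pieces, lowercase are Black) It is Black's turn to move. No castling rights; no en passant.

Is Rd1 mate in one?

no

After Rd1: white king on g1; in check: yes, from the black rook on d1.
White has 2 legal replies: Kh2, Kg2.
In check but a legal move exists → not checkmate.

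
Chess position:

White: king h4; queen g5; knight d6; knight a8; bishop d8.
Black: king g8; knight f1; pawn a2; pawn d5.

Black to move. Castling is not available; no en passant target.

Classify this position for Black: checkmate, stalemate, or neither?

Black to move; black king on g8.
In check: yes, from the white queen on g5.
Legal moves for Black: Kh8, Kf8, Kh7.
Black is in check but has 3 legal moves → neither.

neither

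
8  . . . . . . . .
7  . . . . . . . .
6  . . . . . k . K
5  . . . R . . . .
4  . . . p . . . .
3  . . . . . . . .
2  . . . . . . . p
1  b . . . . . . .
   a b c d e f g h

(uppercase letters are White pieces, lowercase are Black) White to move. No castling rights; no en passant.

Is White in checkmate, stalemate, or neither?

neither

White to move; white king on h6.
In check: no.
Legal moves for White: Kh7, Kh5, Rd8, Rd7, Rd6+, Rh5, Rg5, Rf5+, Re5, Rc5, Rb5, Ra5, Rxd4.
White has 13 legal moves and is not in check → neither.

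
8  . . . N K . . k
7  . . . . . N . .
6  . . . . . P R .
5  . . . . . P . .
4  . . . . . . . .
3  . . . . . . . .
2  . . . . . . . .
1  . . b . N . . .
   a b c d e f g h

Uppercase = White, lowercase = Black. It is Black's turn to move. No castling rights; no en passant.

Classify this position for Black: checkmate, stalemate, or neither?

neither

Black to move; black king on h8.
In check: yes, from the white knight on f7.
King squares — g7: attacked by Pf6; h7: available; g8: attacked by Rg6.
Legal moves for Black: Kh7.
Black is in check but has 1 legal move → neither.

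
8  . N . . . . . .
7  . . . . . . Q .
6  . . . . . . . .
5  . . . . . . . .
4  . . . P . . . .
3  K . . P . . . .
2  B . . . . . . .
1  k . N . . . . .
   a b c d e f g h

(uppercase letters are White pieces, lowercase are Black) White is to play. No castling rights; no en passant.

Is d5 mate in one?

yes

After d5: black king on a1; in check: yes, from the white queen on g7.
King squares — b1: attacked by Ba2; a2: attacked by Nc1; b2: attacked by Ka3.
Black has no legal moves → checkmate.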